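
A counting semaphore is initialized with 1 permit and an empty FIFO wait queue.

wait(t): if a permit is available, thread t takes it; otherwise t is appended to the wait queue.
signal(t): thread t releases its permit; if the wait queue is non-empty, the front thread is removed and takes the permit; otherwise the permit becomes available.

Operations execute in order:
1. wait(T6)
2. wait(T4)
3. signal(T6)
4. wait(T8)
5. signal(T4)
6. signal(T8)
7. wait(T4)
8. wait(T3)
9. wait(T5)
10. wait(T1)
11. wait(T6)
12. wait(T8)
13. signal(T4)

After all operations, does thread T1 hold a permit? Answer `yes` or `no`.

Answer: no

Derivation:
Step 1: wait(T6) -> count=0 queue=[] holders={T6}
Step 2: wait(T4) -> count=0 queue=[T4] holders={T6}
Step 3: signal(T6) -> count=0 queue=[] holders={T4}
Step 4: wait(T8) -> count=0 queue=[T8] holders={T4}
Step 5: signal(T4) -> count=0 queue=[] holders={T8}
Step 6: signal(T8) -> count=1 queue=[] holders={none}
Step 7: wait(T4) -> count=0 queue=[] holders={T4}
Step 8: wait(T3) -> count=0 queue=[T3] holders={T4}
Step 9: wait(T5) -> count=0 queue=[T3,T5] holders={T4}
Step 10: wait(T1) -> count=0 queue=[T3,T5,T1] holders={T4}
Step 11: wait(T6) -> count=0 queue=[T3,T5,T1,T6] holders={T4}
Step 12: wait(T8) -> count=0 queue=[T3,T5,T1,T6,T8] holders={T4}
Step 13: signal(T4) -> count=0 queue=[T5,T1,T6,T8] holders={T3}
Final holders: {T3} -> T1 not in holders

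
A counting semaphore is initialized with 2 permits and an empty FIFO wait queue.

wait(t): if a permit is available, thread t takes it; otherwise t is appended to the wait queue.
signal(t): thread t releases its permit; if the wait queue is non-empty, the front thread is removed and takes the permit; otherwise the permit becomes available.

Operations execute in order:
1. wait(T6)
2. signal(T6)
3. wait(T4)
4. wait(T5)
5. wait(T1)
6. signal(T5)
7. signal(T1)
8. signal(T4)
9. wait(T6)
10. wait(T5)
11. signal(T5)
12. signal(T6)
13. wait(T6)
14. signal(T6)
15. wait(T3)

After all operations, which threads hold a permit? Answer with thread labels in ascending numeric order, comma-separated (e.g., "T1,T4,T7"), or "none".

Answer: T3

Derivation:
Step 1: wait(T6) -> count=1 queue=[] holders={T6}
Step 2: signal(T6) -> count=2 queue=[] holders={none}
Step 3: wait(T4) -> count=1 queue=[] holders={T4}
Step 4: wait(T5) -> count=0 queue=[] holders={T4,T5}
Step 5: wait(T1) -> count=0 queue=[T1] holders={T4,T5}
Step 6: signal(T5) -> count=0 queue=[] holders={T1,T4}
Step 7: signal(T1) -> count=1 queue=[] holders={T4}
Step 8: signal(T4) -> count=2 queue=[] holders={none}
Step 9: wait(T6) -> count=1 queue=[] holders={T6}
Step 10: wait(T5) -> count=0 queue=[] holders={T5,T6}
Step 11: signal(T5) -> count=1 queue=[] holders={T6}
Step 12: signal(T6) -> count=2 queue=[] holders={none}
Step 13: wait(T6) -> count=1 queue=[] holders={T6}
Step 14: signal(T6) -> count=2 queue=[] holders={none}
Step 15: wait(T3) -> count=1 queue=[] holders={T3}
Final holders: T3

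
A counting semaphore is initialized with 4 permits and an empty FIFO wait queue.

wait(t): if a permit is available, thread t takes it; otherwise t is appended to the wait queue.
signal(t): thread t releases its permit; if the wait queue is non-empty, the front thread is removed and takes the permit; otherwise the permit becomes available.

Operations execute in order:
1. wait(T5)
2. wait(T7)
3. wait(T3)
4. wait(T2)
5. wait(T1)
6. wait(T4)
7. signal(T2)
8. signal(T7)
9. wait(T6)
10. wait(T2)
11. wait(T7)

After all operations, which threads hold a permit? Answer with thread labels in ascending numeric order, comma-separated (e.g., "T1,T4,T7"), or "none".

Answer: T1,T3,T4,T5

Derivation:
Step 1: wait(T5) -> count=3 queue=[] holders={T5}
Step 2: wait(T7) -> count=2 queue=[] holders={T5,T7}
Step 3: wait(T3) -> count=1 queue=[] holders={T3,T5,T7}
Step 4: wait(T2) -> count=0 queue=[] holders={T2,T3,T5,T7}
Step 5: wait(T1) -> count=0 queue=[T1] holders={T2,T3,T5,T7}
Step 6: wait(T4) -> count=0 queue=[T1,T4] holders={T2,T3,T5,T7}
Step 7: signal(T2) -> count=0 queue=[T4] holders={T1,T3,T5,T7}
Step 8: signal(T7) -> count=0 queue=[] holders={T1,T3,T4,T5}
Step 9: wait(T6) -> count=0 queue=[T6] holders={T1,T3,T4,T5}
Step 10: wait(T2) -> count=0 queue=[T6,T2] holders={T1,T3,T4,T5}
Step 11: wait(T7) -> count=0 queue=[T6,T2,T7] holders={T1,T3,T4,T5}
Final holders: T1,T3,T4,T5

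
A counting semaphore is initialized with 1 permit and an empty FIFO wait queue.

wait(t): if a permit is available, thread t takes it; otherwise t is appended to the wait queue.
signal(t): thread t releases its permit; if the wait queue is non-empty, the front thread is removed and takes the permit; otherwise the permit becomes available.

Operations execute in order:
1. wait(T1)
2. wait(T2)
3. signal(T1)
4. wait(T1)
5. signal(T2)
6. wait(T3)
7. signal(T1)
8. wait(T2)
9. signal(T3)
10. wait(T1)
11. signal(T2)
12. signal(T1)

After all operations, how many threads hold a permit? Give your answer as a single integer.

Answer: 0

Derivation:
Step 1: wait(T1) -> count=0 queue=[] holders={T1}
Step 2: wait(T2) -> count=0 queue=[T2] holders={T1}
Step 3: signal(T1) -> count=0 queue=[] holders={T2}
Step 4: wait(T1) -> count=0 queue=[T1] holders={T2}
Step 5: signal(T2) -> count=0 queue=[] holders={T1}
Step 6: wait(T3) -> count=0 queue=[T3] holders={T1}
Step 7: signal(T1) -> count=0 queue=[] holders={T3}
Step 8: wait(T2) -> count=0 queue=[T2] holders={T3}
Step 9: signal(T3) -> count=0 queue=[] holders={T2}
Step 10: wait(T1) -> count=0 queue=[T1] holders={T2}
Step 11: signal(T2) -> count=0 queue=[] holders={T1}
Step 12: signal(T1) -> count=1 queue=[] holders={none}
Final holders: {none} -> 0 thread(s)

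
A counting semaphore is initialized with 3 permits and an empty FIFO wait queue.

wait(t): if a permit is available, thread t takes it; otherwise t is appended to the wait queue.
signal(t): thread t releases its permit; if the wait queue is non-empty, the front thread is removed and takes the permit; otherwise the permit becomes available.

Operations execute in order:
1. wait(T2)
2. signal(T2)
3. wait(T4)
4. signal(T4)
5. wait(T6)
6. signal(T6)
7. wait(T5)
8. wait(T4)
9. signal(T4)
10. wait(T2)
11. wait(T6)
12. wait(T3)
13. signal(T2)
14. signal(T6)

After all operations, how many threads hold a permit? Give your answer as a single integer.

Answer: 2

Derivation:
Step 1: wait(T2) -> count=2 queue=[] holders={T2}
Step 2: signal(T2) -> count=3 queue=[] holders={none}
Step 3: wait(T4) -> count=2 queue=[] holders={T4}
Step 4: signal(T4) -> count=3 queue=[] holders={none}
Step 5: wait(T6) -> count=2 queue=[] holders={T6}
Step 6: signal(T6) -> count=3 queue=[] holders={none}
Step 7: wait(T5) -> count=2 queue=[] holders={T5}
Step 8: wait(T4) -> count=1 queue=[] holders={T4,T5}
Step 9: signal(T4) -> count=2 queue=[] holders={T5}
Step 10: wait(T2) -> count=1 queue=[] holders={T2,T5}
Step 11: wait(T6) -> count=0 queue=[] holders={T2,T5,T6}
Step 12: wait(T3) -> count=0 queue=[T3] holders={T2,T5,T6}
Step 13: signal(T2) -> count=0 queue=[] holders={T3,T5,T6}
Step 14: signal(T6) -> count=1 queue=[] holders={T3,T5}
Final holders: {T3,T5} -> 2 thread(s)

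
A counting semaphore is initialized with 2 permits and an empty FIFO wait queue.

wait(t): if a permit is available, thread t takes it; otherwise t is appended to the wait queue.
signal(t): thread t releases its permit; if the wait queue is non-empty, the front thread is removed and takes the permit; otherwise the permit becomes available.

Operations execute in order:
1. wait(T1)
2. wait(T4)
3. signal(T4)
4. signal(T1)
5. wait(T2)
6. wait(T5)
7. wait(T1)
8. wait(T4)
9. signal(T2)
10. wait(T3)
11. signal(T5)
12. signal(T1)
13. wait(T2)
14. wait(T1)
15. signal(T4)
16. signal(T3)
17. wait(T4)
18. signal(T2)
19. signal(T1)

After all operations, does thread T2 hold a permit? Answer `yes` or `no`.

Step 1: wait(T1) -> count=1 queue=[] holders={T1}
Step 2: wait(T4) -> count=0 queue=[] holders={T1,T4}
Step 3: signal(T4) -> count=1 queue=[] holders={T1}
Step 4: signal(T1) -> count=2 queue=[] holders={none}
Step 5: wait(T2) -> count=1 queue=[] holders={T2}
Step 6: wait(T5) -> count=0 queue=[] holders={T2,T5}
Step 7: wait(T1) -> count=0 queue=[T1] holders={T2,T5}
Step 8: wait(T4) -> count=0 queue=[T1,T4] holders={T2,T5}
Step 9: signal(T2) -> count=0 queue=[T4] holders={T1,T5}
Step 10: wait(T3) -> count=0 queue=[T4,T3] holders={T1,T5}
Step 11: signal(T5) -> count=0 queue=[T3] holders={T1,T4}
Step 12: signal(T1) -> count=0 queue=[] holders={T3,T4}
Step 13: wait(T2) -> count=0 queue=[T2] holders={T3,T4}
Step 14: wait(T1) -> count=0 queue=[T2,T1] holders={T3,T4}
Step 15: signal(T4) -> count=0 queue=[T1] holders={T2,T3}
Step 16: signal(T3) -> count=0 queue=[] holders={T1,T2}
Step 17: wait(T4) -> count=0 queue=[T4] holders={T1,T2}
Step 18: signal(T2) -> count=0 queue=[] holders={T1,T4}
Step 19: signal(T1) -> count=1 queue=[] holders={T4}
Final holders: {T4} -> T2 not in holders

Answer: no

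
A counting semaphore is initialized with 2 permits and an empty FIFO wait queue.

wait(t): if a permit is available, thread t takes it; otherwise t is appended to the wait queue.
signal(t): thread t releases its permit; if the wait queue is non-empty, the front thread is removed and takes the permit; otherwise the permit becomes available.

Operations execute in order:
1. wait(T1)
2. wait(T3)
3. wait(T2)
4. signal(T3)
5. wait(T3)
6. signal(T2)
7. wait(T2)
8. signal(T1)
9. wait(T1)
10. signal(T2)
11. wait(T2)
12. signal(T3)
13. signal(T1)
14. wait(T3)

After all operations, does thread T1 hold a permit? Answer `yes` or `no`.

Answer: no

Derivation:
Step 1: wait(T1) -> count=1 queue=[] holders={T1}
Step 2: wait(T3) -> count=0 queue=[] holders={T1,T3}
Step 3: wait(T2) -> count=0 queue=[T2] holders={T1,T3}
Step 4: signal(T3) -> count=0 queue=[] holders={T1,T2}
Step 5: wait(T3) -> count=0 queue=[T3] holders={T1,T2}
Step 6: signal(T2) -> count=0 queue=[] holders={T1,T3}
Step 7: wait(T2) -> count=0 queue=[T2] holders={T1,T3}
Step 8: signal(T1) -> count=0 queue=[] holders={T2,T3}
Step 9: wait(T1) -> count=0 queue=[T1] holders={T2,T3}
Step 10: signal(T2) -> count=0 queue=[] holders={T1,T3}
Step 11: wait(T2) -> count=0 queue=[T2] holders={T1,T3}
Step 12: signal(T3) -> count=0 queue=[] holders={T1,T2}
Step 13: signal(T1) -> count=1 queue=[] holders={T2}
Step 14: wait(T3) -> count=0 queue=[] holders={T2,T3}
Final holders: {T2,T3} -> T1 not in holders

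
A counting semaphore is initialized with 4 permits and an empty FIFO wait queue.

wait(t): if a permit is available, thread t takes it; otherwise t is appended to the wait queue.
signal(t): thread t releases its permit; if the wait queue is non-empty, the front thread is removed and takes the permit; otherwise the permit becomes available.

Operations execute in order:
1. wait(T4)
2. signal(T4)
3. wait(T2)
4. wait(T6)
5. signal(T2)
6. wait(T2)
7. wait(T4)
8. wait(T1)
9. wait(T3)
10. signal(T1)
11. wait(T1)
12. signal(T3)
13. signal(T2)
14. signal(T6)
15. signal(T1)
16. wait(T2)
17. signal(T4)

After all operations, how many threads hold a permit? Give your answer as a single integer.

Step 1: wait(T4) -> count=3 queue=[] holders={T4}
Step 2: signal(T4) -> count=4 queue=[] holders={none}
Step 3: wait(T2) -> count=3 queue=[] holders={T2}
Step 4: wait(T6) -> count=2 queue=[] holders={T2,T6}
Step 5: signal(T2) -> count=3 queue=[] holders={T6}
Step 6: wait(T2) -> count=2 queue=[] holders={T2,T6}
Step 7: wait(T4) -> count=1 queue=[] holders={T2,T4,T6}
Step 8: wait(T1) -> count=0 queue=[] holders={T1,T2,T4,T6}
Step 9: wait(T3) -> count=0 queue=[T3] holders={T1,T2,T4,T6}
Step 10: signal(T1) -> count=0 queue=[] holders={T2,T3,T4,T6}
Step 11: wait(T1) -> count=0 queue=[T1] holders={T2,T3,T4,T6}
Step 12: signal(T3) -> count=0 queue=[] holders={T1,T2,T4,T6}
Step 13: signal(T2) -> count=1 queue=[] holders={T1,T4,T6}
Step 14: signal(T6) -> count=2 queue=[] holders={T1,T4}
Step 15: signal(T1) -> count=3 queue=[] holders={T4}
Step 16: wait(T2) -> count=2 queue=[] holders={T2,T4}
Step 17: signal(T4) -> count=3 queue=[] holders={T2}
Final holders: {T2} -> 1 thread(s)

Answer: 1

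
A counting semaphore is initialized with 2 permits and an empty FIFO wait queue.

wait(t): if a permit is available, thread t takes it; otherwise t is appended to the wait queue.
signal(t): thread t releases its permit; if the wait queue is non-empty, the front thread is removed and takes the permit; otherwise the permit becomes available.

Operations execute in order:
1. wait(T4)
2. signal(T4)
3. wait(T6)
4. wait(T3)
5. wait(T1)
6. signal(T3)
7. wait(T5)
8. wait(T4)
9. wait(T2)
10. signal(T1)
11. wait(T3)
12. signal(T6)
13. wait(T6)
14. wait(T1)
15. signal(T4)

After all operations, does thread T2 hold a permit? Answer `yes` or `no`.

Answer: yes

Derivation:
Step 1: wait(T4) -> count=1 queue=[] holders={T4}
Step 2: signal(T4) -> count=2 queue=[] holders={none}
Step 3: wait(T6) -> count=1 queue=[] holders={T6}
Step 4: wait(T3) -> count=0 queue=[] holders={T3,T6}
Step 5: wait(T1) -> count=0 queue=[T1] holders={T3,T6}
Step 6: signal(T3) -> count=0 queue=[] holders={T1,T6}
Step 7: wait(T5) -> count=0 queue=[T5] holders={T1,T6}
Step 8: wait(T4) -> count=0 queue=[T5,T4] holders={T1,T6}
Step 9: wait(T2) -> count=0 queue=[T5,T4,T2] holders={T1,T6}
Step 10: signal(T1) -> count=0 queue=[T4,T2] holders={T5,T6}
Step 11: wait(T3) -> count=0 queue=[T4,T2,T3] holders={T5,T6}
Step 12: signal(T6) -> count=0 queue=[T2,T3] holders={T4,T5}
Step 13: wait(T6) -> count=0 queue=[T2,T3,T6] holders={T4,T5}
Step 14: wait(T1) -> count=0 queue=[T2,T3,T6,T1] holders={T4,T5}
Step 15: signal(T4) -> count=0 queue=[T3,T6,T1] holders={T2,T5}
Final holders: {T2,T5} -> T2 in holders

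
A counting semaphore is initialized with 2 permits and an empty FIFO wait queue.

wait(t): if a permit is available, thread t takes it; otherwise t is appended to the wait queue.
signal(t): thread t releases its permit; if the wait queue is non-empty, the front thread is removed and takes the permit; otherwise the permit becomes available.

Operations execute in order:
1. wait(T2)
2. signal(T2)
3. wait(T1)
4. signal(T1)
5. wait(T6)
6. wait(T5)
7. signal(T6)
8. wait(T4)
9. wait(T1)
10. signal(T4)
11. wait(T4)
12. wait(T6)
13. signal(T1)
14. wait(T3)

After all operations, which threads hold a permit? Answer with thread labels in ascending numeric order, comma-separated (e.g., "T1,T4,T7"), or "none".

Answer: T4,T5

Derivation:
Step 1: wait(T2) -> count=1 queue=[] holders={T2}
Step 2: signal(T2) -> count=2 queue=[] holders={none}
Step 3: wait(T1) -> count=1 queue=[] holders={T1}
Step 4: signal(T1) -> count=2 queue=[] holders={none}
Step 5: wait(T6) -> count=1 queue=[] holders={T6}
Step 6: wait(T5) -> count=0 queue=[] holders={T5,T6}
Step 7: signal(T6) -> count=1 queue=[] holders={T5}
Step 8: wait(T4) -> count=0 queue=[] holders={T4,T5}
Step 9: wait(T1) -> count=0 queue=[T1] holders={T4,T5}
Step 10: signal(T4) -> count=0 queue=[] holders={T1,T5}
Step 11: wait(T4) -> count=0 queue=[T4] holders={T1,T5}
Step 12: wait(T6) -> count=0 queue=[T4,T6] holders={T1,T5}
Step 13: signal(T1) -> count=0 queue=[T6] holders={T4,T5}
Step 14: wait(T3) -> count=0 queue=[T6,T3] holders={T4,T5}
Final holders: T4,T5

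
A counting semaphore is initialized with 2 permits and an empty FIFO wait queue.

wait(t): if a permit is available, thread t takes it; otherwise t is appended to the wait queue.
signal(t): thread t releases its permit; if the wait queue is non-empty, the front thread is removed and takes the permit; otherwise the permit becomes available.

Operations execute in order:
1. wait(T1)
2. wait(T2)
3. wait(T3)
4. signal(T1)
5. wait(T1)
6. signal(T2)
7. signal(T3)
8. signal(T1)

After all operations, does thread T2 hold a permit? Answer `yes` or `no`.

Step 1: wait(T1) -> count=1 queue=[] holders={T1}
Step 2: wait(T2) -> count=0 queue=[] holders={T1,T2}
Step 3: wait(T3) -> count=0 queue=[T3] holders={T1,T2}
Step 4: signal(T1) -> count=0 queue=[] holders={T2,T3}
Step 5: wait(T1) -> count=0 queue=[T1] holders={T2,T3}
Step 6: signal(T2) -> count=0 queue=[] holders={T1,T3}
Step 7: signal(T3) -> count=1 queue=[] holders={T1}
Step 8: signal(T1) -> count=2 queue=[] holders={none}
Final holders: {none} -> T2 not in holders

Answer: no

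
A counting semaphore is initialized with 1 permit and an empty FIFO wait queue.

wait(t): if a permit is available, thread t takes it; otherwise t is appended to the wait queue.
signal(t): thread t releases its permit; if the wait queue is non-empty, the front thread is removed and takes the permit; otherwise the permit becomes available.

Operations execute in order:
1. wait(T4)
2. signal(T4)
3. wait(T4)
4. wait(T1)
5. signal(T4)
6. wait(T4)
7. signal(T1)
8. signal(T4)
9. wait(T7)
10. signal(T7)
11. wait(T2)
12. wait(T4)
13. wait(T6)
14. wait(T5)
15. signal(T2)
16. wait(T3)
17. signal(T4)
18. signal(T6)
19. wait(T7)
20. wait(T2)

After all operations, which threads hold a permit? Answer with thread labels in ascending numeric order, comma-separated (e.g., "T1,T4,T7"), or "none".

Answer: T5

Derivation:
Step 1: wait(T4) -> count=0 queue=[] holders={T4}
Step 2: signal(T4) -> count=1 queue=[] holders={none}
Step 3: wait(T4) -> count=0 queue=[] holders={T4}
Step 4: wait(T1) -> count=0 queue=[T1] holders={T4}
Step 5: signal(T4) -> count=0 queue=[] holders={T1}
Step 6: wait(T4) -> count=0 queue=[T4] holders={T1}
Step 7: signal(T1) -> count=0 queue=[] holders={T4}
Step 8: signal(T4) -> count=1 queue=[] holders={none}
Step 9: wait(T7) -> count=0 queue=[] holders={T7}
Step 10: signal(T7) -> count=1 queue=[] holders={none}
Step 11: wait(T2) -> count=0 queue=[] holders={T2}
Step 12: wait(T4) -> count=0 queue=[T4] holders={T2}
Step 13: wait(T6) -> count=0 queue=[T4,T6] holders={T2}
Step 14: wait(T5) -> count=0 queue=[T4,T6,T5] holders={T2}
Step 15: signal(T2) -> count=0 queue=[T6,T5] holders={T4}
Step 16: wait(T3) -> count=0 queue=[T6,T5,T3] holders={T4}
Step 17: signal(T4) -> count=0 queue=[T5,T3] holders={T6}
Step 18: signal(T6) -> count=0 queue=[T3] holders={T5}
Step 19: wait(T7) -> count=0 queue=[T3,T7] holders={T5}
Step 20: wait(T2) -> count=0 queue=[T3,T7,T2] holders={T5}
Final holders: T5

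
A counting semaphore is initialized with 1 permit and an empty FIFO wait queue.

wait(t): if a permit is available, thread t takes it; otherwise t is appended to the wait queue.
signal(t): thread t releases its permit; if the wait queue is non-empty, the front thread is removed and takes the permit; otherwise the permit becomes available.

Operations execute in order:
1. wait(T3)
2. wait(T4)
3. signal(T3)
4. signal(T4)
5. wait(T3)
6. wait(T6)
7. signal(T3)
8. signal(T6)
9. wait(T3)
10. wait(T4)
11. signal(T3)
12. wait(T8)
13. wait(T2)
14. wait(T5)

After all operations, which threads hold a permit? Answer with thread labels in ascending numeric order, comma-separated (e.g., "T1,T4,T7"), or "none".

Step 1: wait(T3) -> count=0 queue=[] holders={T3}
Step 2: wait(T4) -> count=0 queue=[T4] holders={T3}
Step 3: signal(T3) -> count=0 queue=[] holders={T4}
Step 4: signal(T4) -> count=1 queue=[] holders={none}
Step 5: wait(T3) -> count=0 queue=[] holders={T3}
Step 6: wait(T6) -> count=0 queue=[T6] holders={T3}
Step 7: signal(T3) -> count=0 queue=[] holders={T6}
Step 8: signal(T6) -> count=1 queue=[] holders={none}
Step 9: wait(T3) -> count=0 queue=[] holders={T3}
Step 10: wait(T4) -> count=0 queue=[T4] holders={T3}
Step 11: signal(T3) -> count=0 queue=[] holders={T4}
Step 12: wait(T8) -> count=0 queue=[T8] holders={T4}
Step 13: wait(T2) -> count=0 queue=[T8,T2] holders={T4}
Step 14: wait(T5) -> count=0 queue=[T8,T2,T5] holders={T4}
Final holders: T4

Answer: T4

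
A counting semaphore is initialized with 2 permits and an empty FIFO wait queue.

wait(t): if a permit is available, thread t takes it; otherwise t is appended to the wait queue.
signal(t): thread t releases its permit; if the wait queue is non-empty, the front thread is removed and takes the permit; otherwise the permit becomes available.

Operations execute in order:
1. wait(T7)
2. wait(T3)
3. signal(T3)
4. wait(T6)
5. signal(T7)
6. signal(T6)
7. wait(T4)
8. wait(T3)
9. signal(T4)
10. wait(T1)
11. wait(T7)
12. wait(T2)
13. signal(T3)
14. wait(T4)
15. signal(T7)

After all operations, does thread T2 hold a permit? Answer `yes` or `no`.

Answer: yes

Derivation:
Step 1: wait(T7) -> count=1 queue=[] holders={T7}
Step 2: wait(T3) -> count=0 queue=[] holders={T3,T7}
Step 3: signal(T3) -> count=1 queue=[] holders={T7}
Step 4: wait(T6) -> count=0 queue=[] holders={T6,T7}
Step 5: signal(T7) -> count=1 queue=[] holders={T6}
Step 6: signal(T6) -> count=2 queue=[] holders={none}
Step 7: wait(T4) -> count=1 queue=[] holders={T4}
Step 8: wait(T3) -> count=0 queue=[] holders={T3,T4}
Step 9: signal(T4) -> count=1 queue=[] holders={T3}
Step 10: wait(T1) -> count=0 queue=[] holders={T1,T3}
Step 11: wait(T7) -> count=0 queue=[T7] holders={T1,T3}
Step 12: wait(T2) -> count=0 queue=[T7,T2] holders={T1,T3}
Step 13: signal(T3) -> count=0 queue=[T2] holders={T1,T7}
Step 14: wait(T4) -> count=0 queue=[T2,T4] holders={T1,T7}
Step 15: signal(T7) -> count=0 queue=[T4] holders={T1,T2}
Final holders: {T1,T2} -> T2 in holders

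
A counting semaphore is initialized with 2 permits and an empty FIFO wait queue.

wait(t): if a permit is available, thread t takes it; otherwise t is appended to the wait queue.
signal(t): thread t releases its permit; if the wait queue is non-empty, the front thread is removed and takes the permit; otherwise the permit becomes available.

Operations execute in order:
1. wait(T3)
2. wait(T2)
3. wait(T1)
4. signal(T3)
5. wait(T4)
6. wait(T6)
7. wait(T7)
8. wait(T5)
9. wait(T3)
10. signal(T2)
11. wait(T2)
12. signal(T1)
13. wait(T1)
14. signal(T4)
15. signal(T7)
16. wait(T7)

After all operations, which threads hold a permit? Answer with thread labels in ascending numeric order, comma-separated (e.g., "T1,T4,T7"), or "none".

Answer: T5,T6

Derivation:
Step 1: wait(T3) -> count=1 queue=[] holders={T3}
Step 2: wait(T2) -> count=0 queue=[] holders={T2,T3}
Step 3: wait(T1) -> count=0 queue=[T1] holders={T2,T3}
Step 4: signal(T3) -> count=0 queue=[] holders={T1,T2}
Step 5: wait(T4) -> count=0 queue=[T4] holders={T1,T2}
Step 6: wait(T6) -> count=0 queue=[T4,T6] holders={T1,T2}
Step 7: wait(T7) -> count=0 queue=[T4,T6,T7] holders={T1,T2}
Step 8: wait(T5) -> count=0 queue=[T4,T6,T7,T5] holders={T1,T2}
Step 9: wait(T3) -> count=0 queue=[T4,T6,T7,T5,T3] holders={T1,T2}
Step 10: signal(T2) -> count=0 queue=[T6,T7,T5,T3] holders={T1,T4}
Step 11: wait(T2) -> count=0 queue=[T6,T7,T5,T3,T2] holders={T1,T4}
Step 12: signal(T1) -> count=0 queue=[T7,T5,T3,T2] holders={T4,T6}
Step 13: wait(T1) -> count=0 queue=[T7,T5,T3,T2,T1] holders={T4,T6}
Step 14: signal(T4) -> count=0 queue=[T5,T3,T2,T1] holders={T6,T7}
Step 15: signal(T7) -> count=0 queue=[T3,T2,T1] holders={T5,T6}
Step 16: wait(T7) -> count=0 queue=[T3,T2,T1,T7] holders={T5,T6}
Final holders: T5,T6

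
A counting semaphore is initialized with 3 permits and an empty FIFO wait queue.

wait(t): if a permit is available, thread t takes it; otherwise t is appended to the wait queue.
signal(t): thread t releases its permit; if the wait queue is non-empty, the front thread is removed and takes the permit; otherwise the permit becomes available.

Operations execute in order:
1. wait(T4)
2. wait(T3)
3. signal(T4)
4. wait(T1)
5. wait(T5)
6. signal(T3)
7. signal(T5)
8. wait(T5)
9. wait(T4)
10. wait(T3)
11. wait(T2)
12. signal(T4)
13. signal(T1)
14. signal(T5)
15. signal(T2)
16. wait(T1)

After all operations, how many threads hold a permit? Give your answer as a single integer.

Step 1: wait(T4) -> count=2 queue=[] holders={T4}
Step 2: wait(T3) -> count=1 queue=[] holders={T3,T4}
Step 3: signal(T4) -> count=2 queue=[] holders={T3}
Step 4: wait(T1) -> count=1 queue=[] holders={T1,T3}
Step 5: wait(T5) -> count=0 queue=[] holders={T1,T3,T5}
Step 6: signal(T3) -> count=1 queue=[] holders={T1,T5}
Step 7: signal(T5) -> count=2 queue=[] holders={T1}
Step 8: wait(T5) -> count=1 queue=[] holders={T1,T5}
Step 9: wait(T4) -> count=0 queue=[] holders={T1,T4,T5}
Step 10: wait(T3) -> count=0 queue=[T3] holders={T1,T4,T5}
Step 11: wait(T2) -> count=0 queue=[T3,T2] holders={T1,T4,T5}
Step 12: signal(T4) -> count=0 queue=[T2] holders={T1,T3,T5}
Step 13: signal(T1) -> count=0 queue=[] holders={T2,T3,T5}
Step 14: signal(T5) -> count=1 queue=[] holders={T2,T3}
Step 15: signal(T2) -> count=2 queue=[] holders={T3}
Step 16: wait(T1) -> count=1 queue=[] holders={T1,T3}
Final holders: {T1,T3} -> 2 thread(s)

Answer: 2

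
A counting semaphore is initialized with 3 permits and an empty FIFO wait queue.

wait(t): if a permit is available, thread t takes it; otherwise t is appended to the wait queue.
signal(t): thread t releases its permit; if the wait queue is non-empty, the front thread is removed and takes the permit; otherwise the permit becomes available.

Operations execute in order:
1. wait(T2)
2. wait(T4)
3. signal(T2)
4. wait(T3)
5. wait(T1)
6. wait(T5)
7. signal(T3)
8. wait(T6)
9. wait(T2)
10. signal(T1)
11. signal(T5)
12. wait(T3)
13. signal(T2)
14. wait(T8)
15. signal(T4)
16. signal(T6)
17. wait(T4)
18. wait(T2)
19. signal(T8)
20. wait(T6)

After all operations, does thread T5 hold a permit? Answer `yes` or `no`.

Step 1: wait(T2) -> count=2 queue=[] holders={T2}
Step 2: wait(T4) -> count=1 queue=[] holders={T2,T4}
Step 3: signal(T2) -> count=2 queue=[] holders={T4}
Step 4: wait(T3) -> count=1 queue=[] holders={T3,T4}
Step 5: wait(T1) -> count=0 queue=[] holders={T1,T3,T4}
Step 6: wait(T5) -> count=0 queue=[T5] holders={T1,T3,T4}
Step 7: signal(T3) -> count=0 queue=[] holders={T1,T4,T5}
Step 8: wait(T6) -> count=0 queue=[T6] holders={T1,T4,T5}
Step 9: wait(T2) -> count=0 queue=[T6,T2] holders={T1,T4,T5}
Step 10: signal(T1) -> count=0 queue=[T2] holders={T4,T5,T6}
Step 11: signal(T5) -> count=0 queue=[] holders={T2,T4,T6}
Step 12: wait(T3) -> count=0 queue=[T3] holders={T2,T4,T6}
Step 13: signal(T2) -> count=0 queue=[] holders={T3,T4,T6}
Step 14: wait(T8) -> count=0 queue=[T8] holders={T3,T4,T6}
Step 15: signal(T4) -> count=0 queue=[] holders={T3,T6,T8}
Step 16: signal(T6) -> count=1 queue=[] holders={T3,T8}
Step 17: wait(T4) -> count=0 queue=[] holders={T3,T4,T8}
Step 18: wait(T2) -> count=0 queue=[T2] holders={T3,T4,T8}
Step 19: signal(T8) -> count=0 queue=[] holders={T2,T3,T4}
Step 20: wait(T6) -> count=0 queue=[T6] holders={T2,T3,T4}
Final holders: {T2,T3,T4} -> T5 not in holders

Answer: no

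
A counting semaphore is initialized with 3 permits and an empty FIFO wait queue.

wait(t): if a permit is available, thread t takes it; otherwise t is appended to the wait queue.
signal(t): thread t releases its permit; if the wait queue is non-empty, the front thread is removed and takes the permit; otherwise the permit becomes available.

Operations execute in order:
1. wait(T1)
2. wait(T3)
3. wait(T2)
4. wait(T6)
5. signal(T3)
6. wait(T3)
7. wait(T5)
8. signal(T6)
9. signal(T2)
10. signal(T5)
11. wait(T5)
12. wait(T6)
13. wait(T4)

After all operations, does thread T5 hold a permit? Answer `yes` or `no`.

Step 1: wait(T1) -> count=2 queue=[] holders={T1}
Step 2: wait(T3) -> count=1 queue=[] holders={T1,T3}
Step 3: wait(T2) -> count=0 queue=[] holders={T1,T2,T3}
Step 4: wait(T6) -> count=0 queue=[T6] holders={T1,T2,T3}
Step 5: signal(T3) -> count=0 queue=[] holders={T1,T2,T6}
Step 6: wait(T3) -> count=0 queue=[T3] holders={T1,T2,T6}
Step 7: wait(T5) -> count=0 queue=[T3,T5] holders={T1,T2,T6}
Step 8: signal(T6) -> count=0 queue=[T5] holders={T1,T2,T3}
Step 9: signal(T2) -> count=0 queue=[] holders={T1,T3,T5}
Step 10: signal(T5) -> count=1 queue=[] holders={T1,T3}
Step 11: wait(T5) -> count=0 queue=[] holders={T1,T3,T5}
Step 12: wait(T6) -> count=0 queue=[T6] holders={T1,T3,T5}
Step 13: wait(T4) -> count=0 queue=[T6,T4] holders={T1,T3,T5}
Final holders: {T1,T3,T5} -> T5 in holders

Answer: yes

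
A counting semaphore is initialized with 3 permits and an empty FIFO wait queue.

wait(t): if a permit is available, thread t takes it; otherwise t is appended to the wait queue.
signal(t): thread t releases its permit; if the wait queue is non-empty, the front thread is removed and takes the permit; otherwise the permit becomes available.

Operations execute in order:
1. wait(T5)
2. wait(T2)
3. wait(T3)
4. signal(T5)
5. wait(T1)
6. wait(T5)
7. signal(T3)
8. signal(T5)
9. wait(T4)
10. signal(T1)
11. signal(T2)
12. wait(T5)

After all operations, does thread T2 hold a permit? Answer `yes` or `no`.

Answer: no

Derivation:
Step 1: wait(T5) -> count=2 queue=[] holders={T5}
Step 2: wait(T2) -> count=1 queue=[] holders={T2,T5}
Step 3: wait(T3) -> count=0 queue=[] holders={T2,T3,T5}
Step 4: signal(T5) -> count=1 queue=[] holders={T2,T3}
Step 5: wait(T1) -> count=0 queue=[] holders={T1,T2,T3}
Step 6: wait(T5) -> count=0 queue=[T5] holders={T1,T2,T3}
Step 7: signal(T3) -> count=0 queue=[] holders={T1,T2,T5}
Step 8: signal(T5) -> count=1 queue=[] holders={T1,T2}
Step 9: wait(T4) -> count=0 queue=[] holders={T1,T2,T4}
Step 10: signal(T1) -> count=1 queue=[] holders={T2,T4}
Step 11: signal(T2) -> count=2 queue=[] holders={T4}
Step 12: wait(T5) -> count=1 queue=[] holders={T4,T5}
Final holders: {T4,T5} -> T2 not in holders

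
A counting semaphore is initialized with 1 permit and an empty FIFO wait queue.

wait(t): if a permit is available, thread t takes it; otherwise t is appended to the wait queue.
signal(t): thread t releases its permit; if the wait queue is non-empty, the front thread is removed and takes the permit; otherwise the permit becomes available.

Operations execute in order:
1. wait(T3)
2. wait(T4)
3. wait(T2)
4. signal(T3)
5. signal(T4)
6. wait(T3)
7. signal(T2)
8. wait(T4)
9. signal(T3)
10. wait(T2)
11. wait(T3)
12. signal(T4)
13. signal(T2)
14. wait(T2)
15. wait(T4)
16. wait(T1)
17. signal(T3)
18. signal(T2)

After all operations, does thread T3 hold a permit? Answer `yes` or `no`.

Answer: no

Derivation:
Step 1: wait(T3) -> count=0 queue=[] holders={T3}
Step 2: wait(T4) -> count=0 queue=[T4] holders={T3}
Step 3: wait(T2) -> count=0 queue=[T4,T2] holders={T3}
Step 4: signal(T3) -> count=0 queue=[T2] holders={T4}
Step 5: signal(T4) -> count=0 queue=[] holders={T2}
Step 6: wait(T3) -> count=0 queue=[T3] holders={T2}
Step 7: signal(T2) -> count=0 queue=[] holders={T3}
Step 8: wait(T4) -> count=0 queue=[T4] holders={T3}
Step 9: signal(T3) -> count=0 queue=[] holders={T4}
Step 10: wait(T2) -> count=0 queue=[T2] holders={T4}
Step 11: wait(T3) -> count=0 queue=[T2,T3] holders={T4}
Step 12: signal(T4) -> count=0 queue=[T3] holders={T2}
Step 13: signal(T2) -> count=0 queue=[] holders={T3}
Step 14: wait(T2) -> count=0 queue=[T2] holders={T3}
Step 15: wait(T4) -> count=0 queue=[T2,T4] holders={T3}
Step 16: wait(T1) -> count=0 queue=[T2,T4,T1] holders={T3}
Step 17: signal(T3) -> count=0 queue=[T4,T1] holders={T2}
Step 18: signal(T2) -> count=0 queue=[T1] holders={T4}
Final holders: {T4} -> T3 not in holders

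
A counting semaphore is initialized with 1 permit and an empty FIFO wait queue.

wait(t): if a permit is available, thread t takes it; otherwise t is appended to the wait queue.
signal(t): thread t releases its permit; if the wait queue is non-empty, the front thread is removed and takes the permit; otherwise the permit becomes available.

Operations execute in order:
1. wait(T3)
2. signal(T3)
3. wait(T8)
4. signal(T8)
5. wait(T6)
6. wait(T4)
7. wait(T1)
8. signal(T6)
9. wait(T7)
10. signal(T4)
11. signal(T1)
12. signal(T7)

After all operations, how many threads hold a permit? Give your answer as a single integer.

Answer: 0

Derivation:
Step 1: wait(T3) -> count=0 queue=[] holders={T3}
Step 2: signal(T3) -> count=1 queue=[] holders={none}
Step 3: wait(T8) -> count=0 queue=[] holders={T8}
Step 4: signal(T8) -> count=1 queue=[] holders={none}
Step 5: wait(T6) -> count=0 queue=[] holders={T6}
Step 6: wait(T4) -> count=0 queue=[T4] holders={T6}
Step 7: wait(T1) -> count=0 queue=[T4,T1] holders={T6}
Step 8: signal(T6) -> count=0 queue=[T1] holders={T4}
Step 9: wait(T7) -> count=0 queue=[T1,T7] holders={T4}
Step 10: signal(T4) -> count=0 queue=[T7] holders={T1}
Step 11: signal(T1) -> count=0 queue=[] holders={T7}
Step 12: signal(T7) -> count=1 queue=[] holders={none}
Final holders: {none} -> 0 thread(s)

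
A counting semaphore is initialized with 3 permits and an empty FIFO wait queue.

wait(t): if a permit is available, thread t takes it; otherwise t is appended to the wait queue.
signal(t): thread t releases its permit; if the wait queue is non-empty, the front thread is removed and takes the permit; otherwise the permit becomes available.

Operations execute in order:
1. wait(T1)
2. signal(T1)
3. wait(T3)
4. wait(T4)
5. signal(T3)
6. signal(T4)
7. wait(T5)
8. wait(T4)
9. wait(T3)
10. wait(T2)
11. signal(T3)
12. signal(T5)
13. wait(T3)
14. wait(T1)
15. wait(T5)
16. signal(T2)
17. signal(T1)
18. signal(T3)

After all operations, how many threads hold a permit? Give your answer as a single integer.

Answer: 2

Derivation:
Step 1: wait(T1) -> count=2 queue=[] holders={T1}
Step 2: signal(T1) -> count=3 queue=[] holders={none}
Step 3: wait(T3) -> count=2 queue=[] holders={T3}
Step 4: wait(T4) -> count=1 queue=[] holders={T3,T4}
Step 5: signal(T3) -> count=2 queue=[] holders={T4}
Step 6: signal(T4) -> count=3 queue=[] holders={none}
Step 7: wait(T5) -> count=2 queue=[] holders={T5}
Step 8: wait(T4) -> count=1 queue=[] holders={T4,T5}
Step 9: wait(T3) -> count=0 queue=[] holders={T3,T4,T5}
Step 10: wait(T2) -> count=0 queue=[T2] holders={T3,T4,T5}
Step 11: signal(T3) -> count=0 queue=[] holders={T2,T4,T5}
Step 12: signal(T5) -> count=1 queue=[] holders={T2,T4}
Step 13: wait(T3) -> count=0 queue=[] holders={T2,T3,T4}
Step 14: wait(T1) -> count=0 queue=[T1] holders={T2,T3,T4}
Step 15: wait(T5) -> count=0 queue=[T1,T5] holders={T2,T3,T4}
Step 16: signal(T2) -> count=0 queue=[T5] holders={T1,T3,T4}
Step 17: signal(T1) -> count=0 queue=[] holders={T3,T4,T5}
Step 18: signal(T3) -> count=1 queue=[] holders={T4,T5}
Final holders: {T4,T5} -> 2 thread(s)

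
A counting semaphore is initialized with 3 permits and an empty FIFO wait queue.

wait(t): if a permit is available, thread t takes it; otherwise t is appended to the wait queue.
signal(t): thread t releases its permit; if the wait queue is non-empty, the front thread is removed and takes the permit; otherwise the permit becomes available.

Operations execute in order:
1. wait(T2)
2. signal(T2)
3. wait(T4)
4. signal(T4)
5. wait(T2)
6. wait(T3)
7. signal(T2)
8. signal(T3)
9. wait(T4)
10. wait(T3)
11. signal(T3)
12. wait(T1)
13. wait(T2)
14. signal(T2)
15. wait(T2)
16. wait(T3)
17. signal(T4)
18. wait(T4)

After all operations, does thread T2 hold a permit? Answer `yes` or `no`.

Step 1: wait(T2) -> count=2 queue=[] holders={T2}
Step 2: signal(T2) -> count=3 queue=[] holders={none}
Step 3: wait(T4) -> count=2 queue=[] holders={T4}
Step 4: signal(T4) -> count=3 queue=[] holders={none}
Step 5: wait(T2) -> count=2 queue=[] holders={T2}
Step 6: wait(T3) -> count=1 queue=[] holders={T2,T3}
Step 7: signal(T2) -> count=2 queue=[] holders={T3}
Step 8: signal(T3) -> count=3 queue=[] holders={none}
Step 9: wait(T4) -> count=2 queue=[] holders={T4}
Step 10: wait(T3) -> count=1 queue=[] holders={T3,T4}
Step 11: signal(T3) -> count=2 queue=[] holders={T4}
Step 12: wait(T1) -> count=1 queue=[] holders={T1,T4}
Step 13: wait(T2) -> count=0 queue=[] holders={T1,T2,T4}
Step 14: signal(T2) -> count=1 queue=[] holders={T1,T4}
Step 15: wait(T2) -> count=0 queue=[] holders={T1,T2,T4}
Step 16: wait(T3) -> count=0 queue=[T3] holders={T1,T2,T4}
Step 17: signal(T4) -> count=0 queue=[] holders={T1,T2,T3}
Step 18: wait(T4) -> count=0 queue=[T4] holders={T1,T2,T3}
Final holders: {T1,T2,T3} -> T2 in holders

Answer: yes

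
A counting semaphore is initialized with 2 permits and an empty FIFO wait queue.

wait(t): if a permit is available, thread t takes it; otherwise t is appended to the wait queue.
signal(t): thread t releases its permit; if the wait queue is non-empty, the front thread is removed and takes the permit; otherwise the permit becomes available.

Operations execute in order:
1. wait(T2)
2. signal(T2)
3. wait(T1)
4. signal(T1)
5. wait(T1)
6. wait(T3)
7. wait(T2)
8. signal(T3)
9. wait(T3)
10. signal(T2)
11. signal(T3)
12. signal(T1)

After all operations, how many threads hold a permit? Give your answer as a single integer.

Step 1: wait(T2) -> count=1 queue=[] holders={T2}
Step 2: signal(T2) -> count=2 queue=[] holders={none}
Step 3: wait(T1) -> count=1 queue=[] holders={T1}
Step 4: signal(T1) -> count=2 queue=[] holders={none}
Step 5: wait(T1) -> count=1 queue=[] holders={T1}
Step 6: wait(T3) -> count=0 queue=[] holders={T1,T3}
Step 7: wait(T2) -> count=0 queue=[T2] holders={T1,T3}
Step 8: signal(T3) -> count=0 queue=[] holders={T1,T2}
Step 9: wait(T3) -> count=0 queue=[T3] holders={T1,T2}
Step 10: signal(T2) -> count=0 queue=[] holders={T1,T3}
Step 11: signal(T3) -> count=1 queue=[] holders={T1}
Step 12: signal(T1) -> count=2 queue=[] holders={none}
Final holders: {none} -> 0 thread(s)

Answer: 0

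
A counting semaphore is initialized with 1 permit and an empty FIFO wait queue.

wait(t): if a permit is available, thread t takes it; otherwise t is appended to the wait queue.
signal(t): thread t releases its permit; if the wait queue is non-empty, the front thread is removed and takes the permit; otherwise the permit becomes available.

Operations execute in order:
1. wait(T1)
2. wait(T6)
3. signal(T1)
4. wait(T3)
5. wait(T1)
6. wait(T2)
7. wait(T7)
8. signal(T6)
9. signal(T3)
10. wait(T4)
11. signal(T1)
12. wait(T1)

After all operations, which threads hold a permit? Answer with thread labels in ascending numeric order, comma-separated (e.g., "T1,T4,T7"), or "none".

Step 1: wait(T1) -> count=0 queue=[] holders={T1}
Step 2: wait(T6) -> count=0 queue=[T6] holders={T1}
Step 3: signal(T1) -> count=0 queue=[] holders={T6}
Step 4: wait(T3) -> count=0 queue=[T3] holders={T6}
Step 5: wait(T1) -> count=0 queue=[T3,T1] holders={T6}
Step 6: wait(T2) -> count=0 queue=[T3,T1,T2] holders={T6}
Step 7: wait(T7) -> count=0 queue=[T3,T1,T2,T7] holders={T6}
Step 8: signal(T6) -> count=0 queue=[T1,T2,T7] holders={T3}
Step 9: signal(T3) -> count=0 queue=[T2,T7] holders={T1}
Step 10: wait(T4) -> count=0 queue=[T2,T7,T4] holders={T1}
Step 11: signal(T1) -> count=0 queue=[T7,T4] holders={T2}
Step 12: wait(T1) -> count=0 queue=[T7,T4,T1] holders={T2}
Final holders: T2

Answer: T2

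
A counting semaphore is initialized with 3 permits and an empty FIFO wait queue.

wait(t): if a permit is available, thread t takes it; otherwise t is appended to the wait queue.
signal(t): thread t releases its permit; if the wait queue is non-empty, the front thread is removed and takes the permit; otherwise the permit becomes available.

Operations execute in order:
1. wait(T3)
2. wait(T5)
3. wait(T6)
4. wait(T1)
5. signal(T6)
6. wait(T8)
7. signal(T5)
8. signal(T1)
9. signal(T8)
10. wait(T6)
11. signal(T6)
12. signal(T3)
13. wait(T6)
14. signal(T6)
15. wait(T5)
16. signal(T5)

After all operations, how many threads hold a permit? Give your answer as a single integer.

Answer: 0

Derivation:
Step 1: wait(T3) -> count=2 queue=[] holders={T3}
Step 2: wait(T5) -> count=1 queue=[] holders={T3,T5}
Step 3: wait(T6) -> count=0 queue=[] holders={T3,T5,T6}
Step 4: wait(T1) -> count=0 queue=[T1] holders={T3,T5,T6}
Step 5: signal(T6) -> count=0 queue=[] holders={T1,T3,T5}
Step 6: wait(T8) -> count=0 queue=[T8] holders={T1,T3,T5}
Step 7: signal(T5) -> count=0 queue=[] holders={T1,T3,T8}
Step 8: signal(T1) -> count=1 queue=[] holders={T3,T8}
Step 9: signal(T8) -> count=2 queue=[] holders={T3}
Step 10: wait(T6) -> count=1 queue=[] holders={T3,T6}
Step 11: signal(T6) -> count=2 queue=[] holders={T3}
Step 12: signal(T3) -> count=3 queue=[] holders={none}
Step 13: wait(T6) -> count=2 queue=[] holders={T6}
Step 14: signal(T6) -> count=3 queue=[] holders={none}
Step 15: wait(T5) -> count=2 queue=[] holders={T5}
Step 16: signal(T5) -> count=3 queue=[] holders={none}
Final holders: {none} -> 0 thread(s)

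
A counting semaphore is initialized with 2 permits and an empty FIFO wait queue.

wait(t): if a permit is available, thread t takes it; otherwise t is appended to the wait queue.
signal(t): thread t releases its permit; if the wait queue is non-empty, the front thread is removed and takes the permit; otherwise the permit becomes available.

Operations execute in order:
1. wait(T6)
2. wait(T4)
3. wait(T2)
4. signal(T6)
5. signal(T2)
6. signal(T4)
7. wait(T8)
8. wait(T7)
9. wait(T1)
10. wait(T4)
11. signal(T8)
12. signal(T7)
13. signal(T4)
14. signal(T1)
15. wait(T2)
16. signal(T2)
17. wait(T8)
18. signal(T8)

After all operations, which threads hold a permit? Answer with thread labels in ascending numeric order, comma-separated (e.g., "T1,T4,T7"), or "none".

Step 1: wait(T6) -> count=1 queue=[] holders={T6}
Step 2: wait(T4) -> count=0 queue=[] holders={T4,T6}
Step 3: wait(T2) -> count=0 queue=[T2] holders={T4,T6}
Step 4: signal(T6) -> count=0 queue=[] holders={T2,T4}
Step 5: signal(T2) -> count=1 queue=[] holders={T4}
Step 6: signal(T4) -> count=2 queue=[] holders={none}
Step 7: wait(T8) -> count=1 queue=[] holders={T8}
Step 8: wait(T7) -> count=0 queue=[] holders={T7,T8}
Step 9: wait(T1) -> count=0 queue=[T1] holders={T7,T8}
Step 10: wait(T4) -> count=0 queue=[T1,T4] holders={T7,T8}
Step 11: signal(T8) -> count=0 queue=[T4] holders={T1,T7}
Step 12: signal(T7) -> count=0 queue=[] holders={T1,T4}
Step 13: signal(T4) -> count=1 queue=[] holders={T1}
Step 14: signal(T1) -> count=2 queue=[] holders={none}
Step 15: wait(T2) -> count=1 queue=[] holders={T2}
Step 16: signal(T2) -> count=2 queue=[] holders={none}
Step 17: wait(T8) -> count=1 queue=[] holders={T8}
Step 18: signal(T8) -> count=2 queue=[] holders={none}
Final holders: none

Answer: none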